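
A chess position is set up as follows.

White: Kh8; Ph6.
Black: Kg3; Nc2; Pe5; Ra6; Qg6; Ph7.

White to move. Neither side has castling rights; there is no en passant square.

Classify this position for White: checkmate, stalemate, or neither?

stalemate

White to move; white king on h8.
In check: no.
King squares — g7: attacked by Qg6; h7: attacked by Qg6; g8: attacked by Qg6.
Legal moves for White: none.
Not in check and no legal moves → stalemate.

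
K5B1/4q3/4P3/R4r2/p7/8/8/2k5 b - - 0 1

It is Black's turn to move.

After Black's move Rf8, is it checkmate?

After Rf8: white king on a8; in check: yes, from the black rook on f8.
King squares — a7: attacked by Qe7; b7: attacked by Qe7; b8: attacked by Rf8.
White has no legal moves → checkmate.

yes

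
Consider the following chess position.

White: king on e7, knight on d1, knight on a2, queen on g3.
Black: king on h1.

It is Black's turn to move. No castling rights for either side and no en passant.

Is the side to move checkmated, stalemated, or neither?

stalemate

Black to move; black king on h1.
In check: no.
King squares — g1: attacked by Qg3; g2: attacked by Qg3; h2: attacked by Qg3.
Legal moves for Black: none.
Not in check and no legal moves → stalemate.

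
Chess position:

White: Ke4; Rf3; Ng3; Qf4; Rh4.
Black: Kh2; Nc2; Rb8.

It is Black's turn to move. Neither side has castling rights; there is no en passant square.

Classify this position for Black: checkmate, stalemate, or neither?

Black to move; black king on h2.
In check: yes, from the white rook on h4.
Legal moves for Black: Kg2, Kg1.
Black is in check but has 2 legal moves → neither.

neither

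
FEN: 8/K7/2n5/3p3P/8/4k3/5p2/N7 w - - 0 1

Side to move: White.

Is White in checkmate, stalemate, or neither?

neither

White to move; white king on a7.
In check: yes, from the black knight on c6.
Legal moves for White: Ka8, Kb7, Kb6, Ka6.
White is in check but has 4 legal moves → neither.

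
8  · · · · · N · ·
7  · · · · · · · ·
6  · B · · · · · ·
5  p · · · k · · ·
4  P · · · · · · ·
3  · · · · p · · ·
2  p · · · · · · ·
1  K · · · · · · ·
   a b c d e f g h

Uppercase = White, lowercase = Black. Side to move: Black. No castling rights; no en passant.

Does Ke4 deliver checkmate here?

no

After Ke4: white king on a1; in check: no.
White is not in check, so this cannot be checkmate.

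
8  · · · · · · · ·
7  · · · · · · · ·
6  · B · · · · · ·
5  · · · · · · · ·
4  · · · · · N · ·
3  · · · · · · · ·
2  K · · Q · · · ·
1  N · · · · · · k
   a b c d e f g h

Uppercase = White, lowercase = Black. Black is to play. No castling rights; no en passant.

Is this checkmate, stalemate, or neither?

Black to move; black king on h1.
In check: no.
King squares — g1: attacked by Bb6; g2: attacked by Qd2; h2: attacked by Qd2.
Legal moves for Black: none.
Not in check and no legal moves → stalemate.

stalemate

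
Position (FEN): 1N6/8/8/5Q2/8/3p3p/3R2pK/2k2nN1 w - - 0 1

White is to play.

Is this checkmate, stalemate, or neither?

White to move; white king on h2.
In check: yes, from the black knight on f1.
King squares — g1: own knight; h1: attacked by Pg2; g2: attacked by Ph3; g3: attacked by Nf1; h3: available.
Legal moves for White: Kxh3, Qxf1+.
White is in check but has 2 legal moves → neither.

neither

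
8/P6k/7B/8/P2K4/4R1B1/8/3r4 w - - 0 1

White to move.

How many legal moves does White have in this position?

White to move; king on d4.
In check: yes, from the black rook on d1.
Legal moves: Ke5, Kc5, Ke4, Kc4, Kc3, Rd3.
Count: 6.

6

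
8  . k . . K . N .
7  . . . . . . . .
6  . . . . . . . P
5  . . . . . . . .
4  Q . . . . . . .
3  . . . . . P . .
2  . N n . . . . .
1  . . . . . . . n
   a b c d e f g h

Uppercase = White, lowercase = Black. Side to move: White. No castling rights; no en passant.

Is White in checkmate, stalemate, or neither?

White to move; white king on e8.
In check: no.
Legal moves for White include: Ne7, Nf6, Kf8, Kd8, Kf7, Ke7, Kd7, Qa8+, Qd7, Qa7+, Qc6, Qa6, Qb5+, Qa5, Qh4, Qg4, Qf4+, Qe4, ... (list truncated; more exist).
White has legal moves and is not in check → neither.

neither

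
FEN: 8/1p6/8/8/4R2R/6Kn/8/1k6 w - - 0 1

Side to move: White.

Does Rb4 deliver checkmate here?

After Rb4: black king on b1; in check: yes, from the white rook on b4.
Black has 4 legal replies: Kc2, Ka2, Kc1, Ka1.
In check but a legal move exists → not checkmate.

no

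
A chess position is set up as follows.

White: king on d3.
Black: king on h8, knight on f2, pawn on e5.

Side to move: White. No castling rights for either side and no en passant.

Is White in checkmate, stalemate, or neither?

White to move; white king on d3.
In check: yes, from the black knight on f2.
King squares — c2: available; d2: available; e2: available; c3: available; e3: available; c4: available; d4: attacked by Pe5; e4: attacked by Nf2.
Legal moves for White: Kc4, Ke3, Kc3, Ke2, Kd2, Kc2.
White is in check but has 6 legal moves → neither.

neither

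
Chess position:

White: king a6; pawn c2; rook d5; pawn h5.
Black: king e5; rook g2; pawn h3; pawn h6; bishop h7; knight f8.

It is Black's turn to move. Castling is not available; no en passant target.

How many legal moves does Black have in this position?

Black to move; king on e5.
In check: yes, from the white rook on d5.
Legal moves: Kf6, Ke6, Kxd5, Kf4, Ke4.
Count: 5.

5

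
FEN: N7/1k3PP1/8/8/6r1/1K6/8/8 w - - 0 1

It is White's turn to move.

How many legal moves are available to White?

White to move; king on b3.
In check: no.
Legal moves: Nc7, Nb6, Kc3, Ka3, Kc2, Kb2, Ka2, g8=Q, g8=R, g8=B, g8=N, f8=Q, f8=R, f8=B, f8=N.
Count: 15.

15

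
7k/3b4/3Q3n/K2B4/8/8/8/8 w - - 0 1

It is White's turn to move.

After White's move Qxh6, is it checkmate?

yes

After Qxh6: black king on h8; in check: yes, from the white queen on h6.
King squares — g7: attacked by Qh6; h7: attacked by Qh6; g8: attacked by Bd5.
Black has no legal moves → checkmate.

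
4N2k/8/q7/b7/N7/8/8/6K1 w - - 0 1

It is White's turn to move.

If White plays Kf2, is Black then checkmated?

no

After Kf2: black king on h8; in check: no.
Black is not in check, so this cannot be checkmate.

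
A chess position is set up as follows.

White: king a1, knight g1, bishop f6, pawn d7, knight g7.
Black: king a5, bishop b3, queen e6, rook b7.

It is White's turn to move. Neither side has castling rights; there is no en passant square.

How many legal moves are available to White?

21

White to move; king on a1.
In check: no.
Legal moves: Ne8, Nxe6, Nh5, Nf5, Bd8+, Be7, Bg5, Be5, Bh4, Bd4, Bc3+, Bb2, Nh3, Nf3, Ne2, Kb2, Kb1, d8=Q+, d8=R, d8=B+, d8=N.
Count: 21.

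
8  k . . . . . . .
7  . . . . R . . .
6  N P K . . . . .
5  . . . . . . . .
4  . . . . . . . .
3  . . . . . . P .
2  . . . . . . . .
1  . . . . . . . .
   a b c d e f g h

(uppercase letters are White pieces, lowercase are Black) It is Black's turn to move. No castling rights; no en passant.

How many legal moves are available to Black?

Black to move; king on a8.
In check: no.
Legal moves: none.
Count: 0.

0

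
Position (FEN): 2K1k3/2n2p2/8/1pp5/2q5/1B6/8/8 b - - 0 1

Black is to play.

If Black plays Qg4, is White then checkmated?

no

After Qg4: white king on c8; in check: yes, from the black queen on g4.
White has 4 legal replies: Kb8, Kxc7, Kb7, Be6.
In check but a legal move exists → not checkmate.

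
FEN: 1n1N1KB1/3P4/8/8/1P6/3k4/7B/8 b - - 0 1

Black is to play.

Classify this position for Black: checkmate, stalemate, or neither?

neither

Black to move; black king on d3.
In check: no.
Legal moves for Black: Nxd7+, Nc6, Na6, Ke4, Kd4, Ke3, Kc3, Ke2, Kd2, Kc2.
Black has 10 legal moves and is not in check → neither.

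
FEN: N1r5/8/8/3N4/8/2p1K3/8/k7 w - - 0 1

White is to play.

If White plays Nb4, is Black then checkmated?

After Nb4: black king on a1; in check: no.
Black is not in check, so this cannot be checkmate.

no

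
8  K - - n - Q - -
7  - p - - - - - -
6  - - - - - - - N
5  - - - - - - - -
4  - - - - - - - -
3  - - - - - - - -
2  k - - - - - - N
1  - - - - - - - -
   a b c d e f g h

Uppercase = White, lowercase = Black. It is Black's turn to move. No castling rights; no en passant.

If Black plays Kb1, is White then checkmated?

After Kb1: white king on a8; in check: no.
White is not in check, so this cannot be checkmate.

no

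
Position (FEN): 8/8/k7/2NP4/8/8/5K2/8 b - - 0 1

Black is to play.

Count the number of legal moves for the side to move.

Black to move; king on a6.
In check: yes, from the white knight on c5.
Legal moves: Ka7, Kb6, Kb5, Ka5.
Count: 4.

4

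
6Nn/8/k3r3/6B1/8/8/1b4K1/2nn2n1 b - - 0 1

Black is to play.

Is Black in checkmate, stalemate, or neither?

Black to move; black king on a6.
In check: no.
Legal moves for Black include: Nf7, Ng6, Re8, Re7, Rh6, Rg6, Rf6, Rd6, Rc6, Rb6, Re5, Re4, Re3, Re2+, Re1, Kb7, Ka7, Kb6, ... (list truncated; more exist).
Black has legal moves and is not in check → neither.

neither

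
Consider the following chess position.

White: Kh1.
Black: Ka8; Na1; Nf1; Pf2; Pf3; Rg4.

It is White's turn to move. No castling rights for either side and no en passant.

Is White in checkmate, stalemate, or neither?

White to move; white king on h1.
In check: no.
King squares — g1: attacked by Pf2; g2: attacked by Pf3; h2: attacked by Nf1.
Legal moves for White: none.
Not in check and no legal moves → stalemate.

stalemate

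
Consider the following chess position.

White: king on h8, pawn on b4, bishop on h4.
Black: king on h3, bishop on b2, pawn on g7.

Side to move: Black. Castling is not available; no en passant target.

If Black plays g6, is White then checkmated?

After g6: white king on h8; in check: yes, from the black bishop on b2.
White has 3 legal replies: Kg8, Kh7, Bf6.
In check but a legal move exists → not checkmate.

no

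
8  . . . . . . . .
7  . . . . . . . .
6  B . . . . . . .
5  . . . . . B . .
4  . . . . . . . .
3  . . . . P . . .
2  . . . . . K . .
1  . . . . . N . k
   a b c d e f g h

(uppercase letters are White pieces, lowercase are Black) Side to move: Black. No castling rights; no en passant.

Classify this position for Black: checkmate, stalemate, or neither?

Black to move; black king on h1.
In check: no.
King squares — g1: attacked by Kf2; g2: attacked by Kf2; h2: attacked by Nf1.
Legal moves for Black: none.
Not in check and no legal moves → stalemate.

stalemate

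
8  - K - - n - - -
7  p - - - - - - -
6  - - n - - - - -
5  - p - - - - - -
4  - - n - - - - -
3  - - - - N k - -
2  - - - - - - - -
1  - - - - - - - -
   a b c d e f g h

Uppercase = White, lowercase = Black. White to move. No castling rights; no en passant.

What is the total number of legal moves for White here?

White to move; king on b8.
In check: yes, from the black knight on c6.
Legal moves: Kc8, Ka8, Kb7.
Count: 3.

3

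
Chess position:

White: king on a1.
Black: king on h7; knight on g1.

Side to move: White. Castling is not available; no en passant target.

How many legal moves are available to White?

White to move; king on a1.
In check: no.
Legal moves: Kb2, Ka2, Kb1.
Count: 3.

3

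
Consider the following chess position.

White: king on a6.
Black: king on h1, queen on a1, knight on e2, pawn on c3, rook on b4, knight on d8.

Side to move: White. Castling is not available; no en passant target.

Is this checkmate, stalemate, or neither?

White to move; white king on a6.
In check: yes, from the black queen on a1.
King squares — a5: attacked by Qa1; b5: attacked by Rb4; b6: attacked by Rb4; a7: attacked by Qa1; b7: attacked by Rb4.
Legal moves for White: none.
In check with no legal moves → checkmate.

checkmate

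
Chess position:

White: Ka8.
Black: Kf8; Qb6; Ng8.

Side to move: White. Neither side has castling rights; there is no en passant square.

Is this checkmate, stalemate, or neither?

White to move; white king on a8.
In check: no.
King squares — a7: attacked by Qb6; b7: attacked by Qb6; b8: attacked by Qb6.
Legal moves for White: none.
Not in check and no legal moves → stalemate.

stalemate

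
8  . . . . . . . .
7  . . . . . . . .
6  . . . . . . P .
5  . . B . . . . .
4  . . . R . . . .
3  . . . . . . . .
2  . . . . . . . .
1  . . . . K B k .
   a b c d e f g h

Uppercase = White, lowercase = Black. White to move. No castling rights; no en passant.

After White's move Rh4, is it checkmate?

yes

After Rh4: black king on g1; in check: yes, from the white bishop on c5.
King squares — f1: attacked by Ke1; h1: attacked by Rh4; f2: attacked by Ke1; g2: attacked by Bf1; h2: attacked by Rh4.
Black has no legal moves → checkmate.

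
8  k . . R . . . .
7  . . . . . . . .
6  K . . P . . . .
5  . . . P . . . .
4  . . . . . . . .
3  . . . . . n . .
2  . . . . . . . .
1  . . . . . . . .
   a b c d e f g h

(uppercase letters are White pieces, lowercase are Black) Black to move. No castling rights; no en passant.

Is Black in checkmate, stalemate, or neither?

Black to move; black king on a8.
In check: yes, from the white rook on d8.
King squares — a7: attacked by Ka6; b7: attacked by Ka6; b8: attacked by Rd8.
Legal moves for Black: none.
In check with no legal moves → checkmate.

checkmate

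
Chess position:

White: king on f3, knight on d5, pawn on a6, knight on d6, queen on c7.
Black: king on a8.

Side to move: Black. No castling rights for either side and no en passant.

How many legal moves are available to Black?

Black to move; king on a8.
In check: no.
Legal moves: none.
Count: 0.

0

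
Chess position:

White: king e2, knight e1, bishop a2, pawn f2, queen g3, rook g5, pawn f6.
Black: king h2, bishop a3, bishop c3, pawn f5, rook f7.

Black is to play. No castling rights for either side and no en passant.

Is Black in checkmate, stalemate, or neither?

Black to move; black king on h2.
In check: yes, from the white queen on g3.
King squares — g1: attacked by Qg3; h1: available; g2: attacked by Ne1; g3: attacked by Pf2; h3: attacked by Qg3.
Legal moves for Black: Kh1.
Black is in check but has 1 legal move → neither.

neither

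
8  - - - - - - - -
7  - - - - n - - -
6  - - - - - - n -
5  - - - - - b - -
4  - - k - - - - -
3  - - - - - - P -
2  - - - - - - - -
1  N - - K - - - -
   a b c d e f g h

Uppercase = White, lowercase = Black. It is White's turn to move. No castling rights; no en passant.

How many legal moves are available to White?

7

White to move; king on d1.
In check: no.
Legal moves: Ke2, Kd2, Ke1, Kc1, Nb3, Nc2, g4.
Count: 7.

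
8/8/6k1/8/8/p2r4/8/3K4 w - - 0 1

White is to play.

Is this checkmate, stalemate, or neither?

White to move; white king on d1.
In check: yes, from the black rook on d3.
King squares — c1: available; e1: available; c2: available; d2: attacked by Rd3; e2: available.
Legal moves for White: Ke2, Kc2, Ke1, Kc1.
White is in check but has 4 legal moves → neither.

neither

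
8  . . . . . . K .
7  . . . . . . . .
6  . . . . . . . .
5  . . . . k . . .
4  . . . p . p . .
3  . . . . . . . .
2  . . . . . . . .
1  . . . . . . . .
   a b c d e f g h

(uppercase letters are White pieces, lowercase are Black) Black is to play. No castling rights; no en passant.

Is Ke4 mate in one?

no

After Ke4: white king on g8; in check: no.
White is not in check, so this cannot be checkmate.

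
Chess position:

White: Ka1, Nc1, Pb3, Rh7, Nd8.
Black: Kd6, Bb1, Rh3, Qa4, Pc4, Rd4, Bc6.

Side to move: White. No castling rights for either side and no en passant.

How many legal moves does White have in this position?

White to move; king on a1.
In check: yes, from the black queen on a4.
Legal moves: Kb2, Kxb1, Na2, bxa4.
Count: 4.

4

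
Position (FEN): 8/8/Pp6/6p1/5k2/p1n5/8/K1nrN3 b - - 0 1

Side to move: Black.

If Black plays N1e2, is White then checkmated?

yes

After N1e2: white king on a1; in check: yes, from the black rook on d1.
King squares — b1: attacked by Rd1; a2: attacked by Nc3; b2: attacked by Pa3.
White has no legal moves → checkmate.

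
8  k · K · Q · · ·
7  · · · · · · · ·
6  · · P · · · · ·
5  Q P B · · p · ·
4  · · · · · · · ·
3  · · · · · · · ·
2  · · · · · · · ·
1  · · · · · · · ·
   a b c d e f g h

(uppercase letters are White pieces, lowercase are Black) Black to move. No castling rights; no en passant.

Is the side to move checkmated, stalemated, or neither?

Black to move; black king on a8.
In check: yes, from the white queen on a5.
King squares — a7: attacked by Qa5; b7: attacked by Pc6; b8: attacked by Kc8.
Legal moves for Black: none.
In check with no legal moves → checkmate.

checkmate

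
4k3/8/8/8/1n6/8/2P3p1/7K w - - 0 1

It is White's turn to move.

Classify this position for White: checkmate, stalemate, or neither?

White to move; white king on h1.
In check: yes, from the black pawn on g2.
Legal moves for White: Kh2, Kxg2, Kg1.
White is in check but has 3 legal moves → neither.

neither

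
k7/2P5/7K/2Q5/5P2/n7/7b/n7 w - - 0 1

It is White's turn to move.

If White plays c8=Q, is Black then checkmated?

yes

After c8=Q: black king on a8; in check: yes, from the white queen on c8.
King squares — a7: attacked by Qc5; b7: attacked by Qc8; b8: attacked by Qc8.
Black has no legal moves → checkmate.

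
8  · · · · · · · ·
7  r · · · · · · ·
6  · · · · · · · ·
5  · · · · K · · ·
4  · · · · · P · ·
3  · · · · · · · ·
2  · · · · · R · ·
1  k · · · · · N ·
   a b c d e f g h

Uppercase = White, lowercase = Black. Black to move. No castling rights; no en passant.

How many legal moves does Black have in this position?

14

Black to move; king on a1.
In check: no.
Legal moves: Ra8, Rh7, Rg7, Rf7, Re7+, Rd7, Rc7, Rb7, Ra6, Ra5+, Ra4, Ra3, Ra2, Kb1.
Count: 14.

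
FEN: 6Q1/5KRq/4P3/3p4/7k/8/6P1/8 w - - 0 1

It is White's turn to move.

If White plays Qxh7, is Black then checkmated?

After Qxh7: black king on h4; in check: yes, from the white queen on h7.
King squares — g3: attacked by Rg7; h3: attacked by Pg2; g4: attacked by Rg7; g5: attacked by Rg7; h5: attacked by Qh7.
Black has no legal moves → checkmate.

yes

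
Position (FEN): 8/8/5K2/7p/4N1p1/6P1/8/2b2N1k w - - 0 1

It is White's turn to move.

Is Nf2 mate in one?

no

After Nf2: black king on h1; in check: yes, from the white knight on f2.
Black has 2 legal replies: Kg2, Kg1.
In check but a legal move exists → not checkmate.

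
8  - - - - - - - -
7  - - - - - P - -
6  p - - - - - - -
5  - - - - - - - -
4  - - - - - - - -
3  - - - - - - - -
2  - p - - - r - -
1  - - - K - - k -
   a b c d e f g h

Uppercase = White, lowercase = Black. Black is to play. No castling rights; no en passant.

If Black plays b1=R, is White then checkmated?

After b1=R: white king on d1; in check: yes, from the black rook on b1.
King squares — c1: attacked by Rb1; e1: attacked by Rb1; c2: attacked by Rf2; d2: attacked by Rf2; e2: attacked by Rf2.
White has no legal moves → checkmate.

yes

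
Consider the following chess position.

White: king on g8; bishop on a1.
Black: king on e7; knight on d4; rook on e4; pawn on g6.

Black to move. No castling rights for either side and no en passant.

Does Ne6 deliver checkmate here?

After Ne6: white king on g8; in check: no.
White is not in check, so this cannot be checkmate.

no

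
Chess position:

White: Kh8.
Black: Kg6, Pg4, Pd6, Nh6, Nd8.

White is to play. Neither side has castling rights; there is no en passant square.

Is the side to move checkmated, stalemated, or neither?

White to move; white king on h8.
In check: no.
King squares — g7: attacked by Kg6; h7: attacked by Kg6; g8: attacked by Nh6.
Legal moves for White: none.
Not in check and no legal moves → stalemate.

stalemate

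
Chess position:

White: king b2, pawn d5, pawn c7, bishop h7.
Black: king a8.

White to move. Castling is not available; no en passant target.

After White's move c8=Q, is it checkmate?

After c8=Q: black king on a8; in check: yes, from the white queen on c8.
Black has 1 legal reply: Ka7.
In check but a legal move exists → not checkmate.

no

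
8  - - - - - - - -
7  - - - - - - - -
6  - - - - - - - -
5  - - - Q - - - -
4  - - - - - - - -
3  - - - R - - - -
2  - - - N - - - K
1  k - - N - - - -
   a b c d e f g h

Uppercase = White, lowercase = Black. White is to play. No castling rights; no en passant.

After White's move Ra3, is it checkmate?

yes

After Ra3: black king on a1; in check: yes, from the white rook on a3.
King squares — b1: attacked by Nd2; a2: attacked by Ra3; b2: attacked by Nd1.
Black has no legal moves → checkmate.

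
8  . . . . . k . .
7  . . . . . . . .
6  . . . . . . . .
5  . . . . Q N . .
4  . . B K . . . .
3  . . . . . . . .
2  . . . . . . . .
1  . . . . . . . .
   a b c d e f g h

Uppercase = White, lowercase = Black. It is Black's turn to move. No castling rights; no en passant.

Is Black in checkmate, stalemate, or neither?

stalemate

Black to move; black king on f8.
In check: no.
King squares — e7: attacked by Qe5; f7: attacked by Bc4; g7: attacked by Qe5; e8: attacked by Qe5; g8: attacked by Bc4.
Legal moves for Black: none.
Not in check and no legal moves → stalemate.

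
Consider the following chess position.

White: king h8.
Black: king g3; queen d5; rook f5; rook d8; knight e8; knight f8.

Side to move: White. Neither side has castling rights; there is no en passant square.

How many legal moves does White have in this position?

0

White to move; king on h8.
In check: no.
Legal moves: none.
Count: 0.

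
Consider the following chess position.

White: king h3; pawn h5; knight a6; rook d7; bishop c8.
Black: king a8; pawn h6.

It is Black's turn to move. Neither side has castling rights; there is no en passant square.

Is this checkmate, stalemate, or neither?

stalemate

Black to move; black king on a8.
In check: no.
King squares — a7: attacked by Rd7; b7: attacked by Rd7; b8: attacked by Na6.
Legal moves for Black: none.
Not in check and no legal moves → stalemate.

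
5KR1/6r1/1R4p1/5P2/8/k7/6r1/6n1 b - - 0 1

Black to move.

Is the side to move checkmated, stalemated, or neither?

neither

Black to move; black king on a3.
In check: no.
Legal moves for Black include: Rxg8+, Rh7, Rf7+, Re7, Rd7, Rc7, Rb7, Ra7, Ka4, Ka2, Rg5, Rg4, Rg3, Rh2, Rf2, Re2, Rd2, Rc2, ... (list truncated; more exist).
Black has legal moves and is not in check → neither.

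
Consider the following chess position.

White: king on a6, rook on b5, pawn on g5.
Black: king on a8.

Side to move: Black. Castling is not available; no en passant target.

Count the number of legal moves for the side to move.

Black to move; king on a8.
In check: no.
Legal moves: none.
Count: 0.

0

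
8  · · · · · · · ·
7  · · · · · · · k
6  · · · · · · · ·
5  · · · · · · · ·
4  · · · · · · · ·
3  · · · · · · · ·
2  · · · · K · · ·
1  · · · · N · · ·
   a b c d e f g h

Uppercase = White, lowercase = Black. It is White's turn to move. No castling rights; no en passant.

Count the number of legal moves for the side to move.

White to move; king on e2.
In check: no.
Legal moves: Kf3, Ke3, Kd3, Kf2, Kd2, Kf1, Kd1, Nf3, Nd3, Ng2, Nc2.
Count: 11.

11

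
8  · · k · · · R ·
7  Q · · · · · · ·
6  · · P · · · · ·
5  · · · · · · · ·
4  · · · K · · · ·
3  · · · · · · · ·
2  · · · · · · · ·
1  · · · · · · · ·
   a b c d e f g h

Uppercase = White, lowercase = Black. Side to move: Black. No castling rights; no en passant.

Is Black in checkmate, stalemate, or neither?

Black to move; black king on c8.
In check: yes, from the white rook on g8.
King squares — b7: attacked by Pc6; c7: attacked by Qa7; d7: attacked by Pc6; b8: attacked by Qa7; d8: attacked by Rg8.
Legal moves for Black: none.
In check with no legal moves → checkmate.

checkmate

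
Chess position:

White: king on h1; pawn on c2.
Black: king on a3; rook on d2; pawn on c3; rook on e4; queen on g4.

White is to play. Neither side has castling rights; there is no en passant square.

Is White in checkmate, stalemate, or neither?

stalemate

White to move; white king on h1.
In check: no.
King squares — g1: attacked by Qg4; g2: attacked by Rd2; h2: attacked by Rd2.
Legal moves for White: none.
Not in check and no legal moves → stalemate.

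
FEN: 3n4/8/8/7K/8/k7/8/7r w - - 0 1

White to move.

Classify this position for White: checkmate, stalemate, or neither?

White to move; white king on h5.
In check: yes, from the black rook on h1.
Legal moves for White: Kg6, Kg5, Kg4.
White is in check but has 3 legal moves → neither.

neither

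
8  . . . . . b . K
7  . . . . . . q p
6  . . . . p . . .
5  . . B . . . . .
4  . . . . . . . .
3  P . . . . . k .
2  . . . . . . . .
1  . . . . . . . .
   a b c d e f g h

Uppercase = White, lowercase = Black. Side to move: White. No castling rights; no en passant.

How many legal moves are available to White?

White to move; king on h8.
In check: yes, from the black queen on g7.
Legal moves: none.
Count: 0.

0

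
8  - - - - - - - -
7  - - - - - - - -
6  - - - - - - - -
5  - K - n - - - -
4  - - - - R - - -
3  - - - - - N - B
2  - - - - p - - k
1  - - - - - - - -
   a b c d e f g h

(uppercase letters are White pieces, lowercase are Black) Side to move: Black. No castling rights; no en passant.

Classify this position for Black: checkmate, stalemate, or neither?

neither

Black to move; black king on h2.
In check: yes, from the white knight on f3.
King squares — g1: attacked by Nf3; h1: available; g2: attacked by Bh3; g3: available; h3: available.
Legal moves for Black: Kxh3, Kg3, Kh1.
Black is in check but has 3 legal moves → neither.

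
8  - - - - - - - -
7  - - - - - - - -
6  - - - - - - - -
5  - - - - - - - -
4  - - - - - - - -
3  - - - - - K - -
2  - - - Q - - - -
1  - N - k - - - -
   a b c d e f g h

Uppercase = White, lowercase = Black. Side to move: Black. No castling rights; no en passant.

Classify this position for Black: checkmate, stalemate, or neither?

Black to move; black king on d1.
In check: yes, from the white queen on d2.
King squares — c1: attacked by Qd2; e1: attacked by Qd2; c2: attacked by Qd2; d2: attacked by Nb1; e2: attacked by Qd2.
Legal moves for Black: none.
In check with no legal moves → checkmate.

checkmate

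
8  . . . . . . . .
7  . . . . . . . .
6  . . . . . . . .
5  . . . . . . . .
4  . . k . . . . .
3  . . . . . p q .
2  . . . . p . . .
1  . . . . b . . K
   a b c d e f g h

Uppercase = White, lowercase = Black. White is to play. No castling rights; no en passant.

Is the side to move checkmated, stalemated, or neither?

White to move; white king on h1.
In check: no.
King squares — g1: attacked by Qg3; g2: attacked by Pf3; h2: attacked by Qg3.
Legal moves for White: none.
Not in check and no legal moves → stalemate.

stalemate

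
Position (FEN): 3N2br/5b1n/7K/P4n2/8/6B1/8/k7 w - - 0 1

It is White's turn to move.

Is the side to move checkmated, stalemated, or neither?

checkmate

White to move; white king on h6.
In check: yes, from the black knight on f5.
King squares — g5: attacked by Nh7; h5: attacked by Bf7; g6: attacked by Bf7; g7: attacked by Nf5; h7: attacked by Bg8.
Legal moves for White: none.
In check with no legal moves → checkmate.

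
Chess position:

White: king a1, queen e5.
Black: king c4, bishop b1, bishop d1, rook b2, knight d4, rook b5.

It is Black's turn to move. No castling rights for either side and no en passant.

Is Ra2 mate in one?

After Ra2: white king on a1; in check: yes, from the black rook on a2.
King squares — b1: attacked by Rb5; a2: attacked by Bb1; b2: attacked by Ra2.
White has no legal moves → checkmate.

yes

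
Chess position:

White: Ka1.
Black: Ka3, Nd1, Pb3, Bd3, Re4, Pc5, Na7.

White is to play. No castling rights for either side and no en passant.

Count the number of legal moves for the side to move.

0

White to move; king on a1.
In check: no.
Legal moves: none.
Count: 0.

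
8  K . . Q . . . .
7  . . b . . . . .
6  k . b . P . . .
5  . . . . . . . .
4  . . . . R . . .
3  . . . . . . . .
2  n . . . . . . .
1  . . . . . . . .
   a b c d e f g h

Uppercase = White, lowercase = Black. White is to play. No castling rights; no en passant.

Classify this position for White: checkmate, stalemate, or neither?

White to move; white king on a8.
In check: yes, from the black bishop on c6.
King squares — a7: attacked by Ka6; b7: attacked by Ka6; b8: attacked by Bc7.
Legal moves for White: none.
In check with no legal moves → checkmate.

checkmate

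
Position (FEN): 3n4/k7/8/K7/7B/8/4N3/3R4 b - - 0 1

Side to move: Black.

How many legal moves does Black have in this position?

Black to move; king on a7.
In check: no.
Legal moves: Nf7, Nb7+, Ne6, Nc6+, Kb8, Ka8, Kb7.
Count: 7.

7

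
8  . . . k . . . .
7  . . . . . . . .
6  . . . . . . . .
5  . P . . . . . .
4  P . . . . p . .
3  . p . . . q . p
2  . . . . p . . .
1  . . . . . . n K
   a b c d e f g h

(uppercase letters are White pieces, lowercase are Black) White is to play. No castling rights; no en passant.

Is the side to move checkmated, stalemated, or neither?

White to move; white king on h1.
In check: yes, from the black queen on f3.
Legal moves for White: Kh2, Kxg1.
White is in check but has 2 legal moves → neither.

neither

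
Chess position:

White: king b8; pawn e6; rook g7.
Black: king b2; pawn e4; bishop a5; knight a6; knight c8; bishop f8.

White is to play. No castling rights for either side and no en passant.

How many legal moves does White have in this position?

3

White to move; king on b8.
In check: yes, from the black knight on a6.
Legal moves: Kxc8, Ka8, Kb7.
Count: 3.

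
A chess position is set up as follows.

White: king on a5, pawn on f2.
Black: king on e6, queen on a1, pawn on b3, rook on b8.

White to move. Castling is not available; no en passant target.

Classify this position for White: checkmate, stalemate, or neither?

checkmate

White to move; white king on a5.
In check: yes, from the black queen on a1.
King squares — a4: attacked by Qa1; b4: attacked by Rb8; b5: attacked by Rb8; a6: attacked by Qa1; b6: attacked by Rb8.
Legal moves for White: none.
In check with no legal moves → checkmate.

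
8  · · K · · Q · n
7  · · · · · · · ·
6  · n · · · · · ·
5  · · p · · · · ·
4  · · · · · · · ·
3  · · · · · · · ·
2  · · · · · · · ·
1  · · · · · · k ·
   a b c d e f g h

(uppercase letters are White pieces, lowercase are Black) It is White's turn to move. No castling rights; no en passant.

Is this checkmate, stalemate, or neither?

White to move; white king on c8.
In check: yes, from the black knight on b6.
Legal moves for White: Kd8, Kb8, Kc7, Kb7.
White is in check but has 4 legal moves → neither.

neither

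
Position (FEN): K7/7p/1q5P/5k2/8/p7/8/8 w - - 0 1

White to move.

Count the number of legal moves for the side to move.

0

White to move; king on a8.
In check: no.
Legal moves: none.
Count: 0.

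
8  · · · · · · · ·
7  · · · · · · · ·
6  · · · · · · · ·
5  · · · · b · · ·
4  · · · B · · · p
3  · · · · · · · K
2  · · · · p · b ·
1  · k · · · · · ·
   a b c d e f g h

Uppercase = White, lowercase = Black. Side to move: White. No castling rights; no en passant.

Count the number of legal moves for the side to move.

3

White to move; king on h3.
In check: yes, from the black bishop on g2.
Legal moves: Kxh4, Kg4, Kxg2.
Count: 3.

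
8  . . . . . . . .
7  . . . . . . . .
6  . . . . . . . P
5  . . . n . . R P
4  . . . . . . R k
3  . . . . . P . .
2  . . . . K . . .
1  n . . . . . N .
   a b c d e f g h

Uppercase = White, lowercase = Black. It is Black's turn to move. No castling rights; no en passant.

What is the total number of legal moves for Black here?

0

Black to move; king on h4.
In check: yes, from the white rook on g4.
Legal moves: none.
Count: 0.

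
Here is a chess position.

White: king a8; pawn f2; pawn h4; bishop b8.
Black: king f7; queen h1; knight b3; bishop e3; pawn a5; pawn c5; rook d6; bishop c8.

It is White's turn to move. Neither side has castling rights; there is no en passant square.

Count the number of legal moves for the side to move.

White to move; king on a8.
In check: yes, from the black queen on h1.
Legal moves: Ka7, f3.
Count: 2.

2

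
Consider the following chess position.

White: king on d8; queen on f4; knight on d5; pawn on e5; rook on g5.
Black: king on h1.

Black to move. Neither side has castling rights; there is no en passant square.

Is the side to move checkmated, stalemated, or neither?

stalemate

Black to move; black king on h1.
In check: no.
King squares — g1: attacked by Rg5; g2: attacked by Rg5; h2: attacked by Qf4.
Legal moves for Black: none.
Not in check and no legal moves → stalemate.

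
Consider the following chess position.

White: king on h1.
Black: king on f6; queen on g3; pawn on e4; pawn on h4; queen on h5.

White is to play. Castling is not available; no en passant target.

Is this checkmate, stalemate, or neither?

stalemate

White to move; white king on h1.
In check: no.
King squares — g1: attacked by Qg3; g2: attacked by Qg3; h2: attacked by Qg3.
Legal moves for White: none.
Not in check and no legal moves → stalemate.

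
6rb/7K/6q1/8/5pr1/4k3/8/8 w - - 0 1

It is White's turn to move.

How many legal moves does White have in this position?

0

White to move; king on h7.
In check: yes, from the black queen on g6.
Legal moves: none.
Count: 0.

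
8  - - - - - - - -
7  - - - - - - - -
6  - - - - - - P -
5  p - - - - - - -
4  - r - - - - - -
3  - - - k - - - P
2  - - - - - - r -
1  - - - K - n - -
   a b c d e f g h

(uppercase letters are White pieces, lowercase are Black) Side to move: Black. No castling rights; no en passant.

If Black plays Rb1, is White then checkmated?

yes

After Rb1: white king on d1; in check: yes, from the black rook on b1.
King squares — c1: attacked by Rb1; e1: attacked by Rb1; c2: attacked by Rg2; d2: attacked by Nf1; e2: attacked by Rg2.
White has no legal moves → checkmate.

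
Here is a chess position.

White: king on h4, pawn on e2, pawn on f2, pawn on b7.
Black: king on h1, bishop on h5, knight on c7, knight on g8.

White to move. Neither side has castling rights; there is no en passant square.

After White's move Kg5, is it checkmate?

After Kg5: black king on h1; in check: no.
Black is not in check, so this cannot be checkmate.

no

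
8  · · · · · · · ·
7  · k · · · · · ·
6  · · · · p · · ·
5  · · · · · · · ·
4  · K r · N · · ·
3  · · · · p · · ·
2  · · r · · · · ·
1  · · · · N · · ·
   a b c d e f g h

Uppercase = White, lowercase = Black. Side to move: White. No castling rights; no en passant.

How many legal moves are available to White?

4

White to move; king on b4.
In check: yes, from the black rook on c4.
Legal moves: Kb5, Ka5, Kb3, Ka3.
Count: 4.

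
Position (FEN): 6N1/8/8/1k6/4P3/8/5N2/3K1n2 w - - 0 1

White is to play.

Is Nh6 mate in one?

After Nh6: black king on b5; in check: no.
Black is not in check, so this cannot be checkmate.

no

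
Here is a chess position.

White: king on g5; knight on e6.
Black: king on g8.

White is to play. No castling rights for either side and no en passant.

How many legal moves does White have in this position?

White to move; king on g5.
In check: no.
Legal moves: Nf8, Nd8, Ng7, Nc7, Nc5, Nf4, Nd4, Kh6, Kg6, Kf6, Kh5, Kf5, Kh4, Kg4, Kf4.
Count: 15.

15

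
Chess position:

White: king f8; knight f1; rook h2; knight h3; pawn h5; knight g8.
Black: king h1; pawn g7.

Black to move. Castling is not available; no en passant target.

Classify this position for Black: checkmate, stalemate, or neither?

checkmate

Black to move; black king on h1.
In check: yes, from the white rook on h2.
King squares — g1: attacked by Nh3; g2: attacked by Rh2; h2: attacked by Nf1.
Legal moves for Black: none.
In check with no legal moves → checkmate.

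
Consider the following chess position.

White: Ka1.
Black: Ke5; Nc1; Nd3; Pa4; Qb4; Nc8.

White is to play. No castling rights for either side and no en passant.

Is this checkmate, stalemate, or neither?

White to move; white king on a1.
In check: no.
King squares — b1: attacked by Qb4; a2: attacked by Nc1; b2: attacked by Nd3.
Legal moves for White: none.
Not in check and no legal moves → stalemate.

stalemate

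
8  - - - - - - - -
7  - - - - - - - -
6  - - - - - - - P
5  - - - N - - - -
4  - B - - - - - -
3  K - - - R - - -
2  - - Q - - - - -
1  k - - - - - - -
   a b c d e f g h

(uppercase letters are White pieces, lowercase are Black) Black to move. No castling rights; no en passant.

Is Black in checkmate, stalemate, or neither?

Black to move; black king on a1.
In check: no.
King squares — b1: attacked by Qc2; a2: attacked by Qc2; b2: attacked by Qc2.
Legal moves for Black: none.
Not in check and no legal moves → stalemate.

stalemate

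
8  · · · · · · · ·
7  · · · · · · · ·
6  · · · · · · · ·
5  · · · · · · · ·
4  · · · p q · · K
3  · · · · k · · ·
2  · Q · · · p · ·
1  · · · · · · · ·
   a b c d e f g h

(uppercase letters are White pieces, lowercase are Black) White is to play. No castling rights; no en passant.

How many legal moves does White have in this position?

White to move; king on h4.
In check: yes, from the black queen on e4.
Legal moves: Kh5, Kg5, Kh3, Kg3.
Count: 4.

4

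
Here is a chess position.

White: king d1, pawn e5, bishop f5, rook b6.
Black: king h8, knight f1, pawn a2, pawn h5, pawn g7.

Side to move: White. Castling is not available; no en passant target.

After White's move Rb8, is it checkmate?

After Rb8: black king on h8; in check: yes, from the white rook on b8.
King squares — g7: own pawn; h7: attacked by Bf5; g8: attacked by Rb8.
Black has no legal moves → checkmate.

yes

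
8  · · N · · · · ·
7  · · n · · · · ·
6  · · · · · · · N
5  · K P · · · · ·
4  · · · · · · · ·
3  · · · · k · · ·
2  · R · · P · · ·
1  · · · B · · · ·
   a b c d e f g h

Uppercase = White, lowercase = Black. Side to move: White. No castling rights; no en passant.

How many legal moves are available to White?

6

White to move; king on b5.
In check: yes, from the black knight on c7.
Legal moves: Kc6, Kb6, Ka5, Kc4, Kb4, Ka4.
Count: 6.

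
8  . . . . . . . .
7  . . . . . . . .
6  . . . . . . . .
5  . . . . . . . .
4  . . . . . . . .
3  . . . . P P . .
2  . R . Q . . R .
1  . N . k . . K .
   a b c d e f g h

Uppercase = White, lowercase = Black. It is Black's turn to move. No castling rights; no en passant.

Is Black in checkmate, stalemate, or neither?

Black to move; black king on d1.
In check: yes, from the white queen on d2.
King squares — c1: attacked by Qd2; e1: attacked by Qd2; c2: attacked by Rb2; d2: attacked by Nb1; e2: attacked by Qd2.
Legal moves for Black: none.
In check with no legal moves → checkmate.

checkmate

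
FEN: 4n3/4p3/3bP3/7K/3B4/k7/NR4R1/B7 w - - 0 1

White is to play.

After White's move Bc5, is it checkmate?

After Bc5: black king on a3; in check: yes, from the white bishop on c5.
Black has 2 legal replies: Ka4, Bxc5.
In check but a legal move exists → not checkmate.

no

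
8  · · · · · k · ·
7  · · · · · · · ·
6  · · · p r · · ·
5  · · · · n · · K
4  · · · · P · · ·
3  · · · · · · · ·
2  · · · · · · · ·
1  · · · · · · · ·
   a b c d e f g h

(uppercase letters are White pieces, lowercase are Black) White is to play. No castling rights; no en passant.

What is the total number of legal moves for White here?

White to move; king on h5.
In check: no.
Legal moves: Kg5, Kh4.
Count: 2.

2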